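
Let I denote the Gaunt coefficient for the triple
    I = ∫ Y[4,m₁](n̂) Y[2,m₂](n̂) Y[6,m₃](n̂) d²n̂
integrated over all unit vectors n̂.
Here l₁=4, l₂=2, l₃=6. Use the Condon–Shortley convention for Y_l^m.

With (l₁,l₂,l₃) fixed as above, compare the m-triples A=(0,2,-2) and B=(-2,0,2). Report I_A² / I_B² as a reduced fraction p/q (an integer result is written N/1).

Same 4,2,6: normalisation and zero-m 3j drop out of the ratio.
A: Δ: 0! 8! 4! / 13! → 1/6435; sum: t=0:+1/13824 = 1/13824; 3j²(4 2 6; 0 2 -2) = Δ·Π!·Σ² = 14/1287  (sign +1)
B: Δ: 0! 8! 4! / 13! → 1/6435; sum: t=0:+1/5760 = 1/5760; 3j²(4 2 6; -2 0 2) = Δ·Π!·Σ² = 56/2145  (sign +1)
I_A²/I_B² = (14/1287)/(56/2145) = 5/12

5/12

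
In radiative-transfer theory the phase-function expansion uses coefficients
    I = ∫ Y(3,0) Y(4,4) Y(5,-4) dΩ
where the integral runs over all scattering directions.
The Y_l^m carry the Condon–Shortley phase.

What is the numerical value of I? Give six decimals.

-0.207724

Rules hold: Σm=0, L=12 even, 1≤5≤7.
N = 7·9·11 = 693
Δ = 2!·4!·6!/13! = 1/180180
Racah Σ t=0..2: t=0:+1/576 t=1:−1/144 t=2:+1/576 = -1/288
⇒ 3j(3 4 5; 0 0 0)² = 20/1001, sgn +1
Racah Σ t=2..2: t=2:+1/8640 = 1/8640
⇒ 3j(3 4 5; 0 4 -4)² = 28/715, sgn -1
4πI² = N·(3j₀)²·(3jₘ)² = 1008/1859
I = -1·√(0.542227/4π) = -0.20772350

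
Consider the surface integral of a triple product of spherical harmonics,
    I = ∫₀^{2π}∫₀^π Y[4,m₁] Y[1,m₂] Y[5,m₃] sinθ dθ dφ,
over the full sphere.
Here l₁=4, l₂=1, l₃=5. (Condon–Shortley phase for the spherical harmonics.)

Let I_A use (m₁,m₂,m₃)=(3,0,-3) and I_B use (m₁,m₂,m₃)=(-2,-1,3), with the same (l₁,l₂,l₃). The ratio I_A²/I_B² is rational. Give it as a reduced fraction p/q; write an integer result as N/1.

l's match ⇒ only the (l;m) 3-j factors differ between A and B.
A: triangle coeff Δ(4,1,5) = 1/495; Σ_t [0,0]: t=0:+1/5040 = 1/5040; (3j)²=16/495 [(4 1 5; 3 0 -3)], sign=+1
B: triangle coeff Δ(4,1,5) = 1/495; Σ_t [0,0]: t=0:+1/2880 = 1/2880; (3j)²=28/495 [(4 1 5; -2 -1 3)], sign=+1
I_A²/I_B² = (16/495)/(28/495) = 4/7

4/7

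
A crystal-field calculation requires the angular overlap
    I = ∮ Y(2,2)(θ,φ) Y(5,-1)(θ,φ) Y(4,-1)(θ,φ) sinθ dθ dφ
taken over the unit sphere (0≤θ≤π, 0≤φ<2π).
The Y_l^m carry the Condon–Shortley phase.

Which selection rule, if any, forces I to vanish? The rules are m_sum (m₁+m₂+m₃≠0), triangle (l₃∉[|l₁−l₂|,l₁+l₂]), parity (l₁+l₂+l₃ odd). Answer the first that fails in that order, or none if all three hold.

m₁+m₂+m₃ = 2 − 1 − 1 = 0  ✓
triangle: |2−5|=3 ≤ l₃=4 ≤ 2+5=7  ✓
parity: l₁+l₂+l₃ = 11 is odd  ✗

parity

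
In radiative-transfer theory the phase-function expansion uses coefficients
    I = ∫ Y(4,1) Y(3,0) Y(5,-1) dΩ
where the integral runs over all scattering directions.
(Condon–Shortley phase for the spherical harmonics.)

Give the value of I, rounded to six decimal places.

-0.115089

m-sum 0 ✓  L=12 even ✓  1≤5≤7 ✓
Π(2lᵢ+1) = 9×7×11 = 693
triangle coeff Δ(4,3,5) = 1/180180
Σ_t [0,2]: t=0:+1/576 t=1:−1/144 t=2:+1/576 = -1/288
(3j)²=20/1001 [(4 3 5; 0 0 0)], sign=+1
Σ_t [0,2]: t=0:+1/432 t=1:−1/192 t=2:+1/1440 = -19/8640
(3j)²=361/30030 [(4 3 5; 1 0 -1)], sign=-1
⇒ 4πI² = 2166/13013
I = (-1)√(2166/13013/(4π)) = -0.11508947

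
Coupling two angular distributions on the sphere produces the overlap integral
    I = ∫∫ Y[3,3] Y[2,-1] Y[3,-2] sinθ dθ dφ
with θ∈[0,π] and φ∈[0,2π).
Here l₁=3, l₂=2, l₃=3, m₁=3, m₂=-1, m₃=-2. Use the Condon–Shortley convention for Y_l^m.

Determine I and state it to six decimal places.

-0.210261

Rules hold: Σm=0, L=8 even, 1≤3≤5.
N = 7·5·7 = 245
Δ = 2!·4!·2!/9! = 1/3780
Racah Σ t=0..2: t=0:+1/24 t=1:−1/4 t=2:+1/24 = -1/6
⇒ 3j(3 2 3; 0 0 0)² = 4/105, sgn +1
Racah Σ t=0..0: t=0:+1/48 = 1/48
⇒ 3j(3 2 3; 3 -1 -2)² = 5/84, sgn -1
4πI² = N·(3j₀)²·(3jₘ)² = 5/9
I = -1·√(0.555556/4π) = -0.21026104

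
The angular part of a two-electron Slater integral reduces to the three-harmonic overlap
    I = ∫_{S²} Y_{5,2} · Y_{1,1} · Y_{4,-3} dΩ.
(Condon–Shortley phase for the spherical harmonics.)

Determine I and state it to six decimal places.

0.085055

m-sum 0 ✓  L=10 even ✓  4≤4≤6 ✓
Π(2lᵢ+1) = 11×3×9 = 297
triangle coeff Δ(5,1,4) = 1/495
Σ_t [1,1]: t=1:−1/576 = -1/576
(3j)²=5/99 [(5 1 4; 0 0 0)], sign=-1
Σ_t [2,2]: t=2:+1/10080 = 1/10080
(3j)²=1/165 [(5 1 4; 2 1 -3)], sign=-1
⇒ 4πI² = 1/11
I = (+1)√(1/11/(4π)) = 0.08505478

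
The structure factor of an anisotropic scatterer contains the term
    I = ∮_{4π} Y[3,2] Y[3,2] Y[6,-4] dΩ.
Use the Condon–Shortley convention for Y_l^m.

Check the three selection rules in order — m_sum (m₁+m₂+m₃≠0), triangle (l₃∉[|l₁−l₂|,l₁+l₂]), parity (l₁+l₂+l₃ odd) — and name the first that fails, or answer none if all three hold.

azimuthal sum: 2 + 2 − 4 = 0  ✓
0 ≤ 6 ≤ 6 (triangle on l)  ✓
L = 3 + 3 + 6 = 12 (even)  ✓

none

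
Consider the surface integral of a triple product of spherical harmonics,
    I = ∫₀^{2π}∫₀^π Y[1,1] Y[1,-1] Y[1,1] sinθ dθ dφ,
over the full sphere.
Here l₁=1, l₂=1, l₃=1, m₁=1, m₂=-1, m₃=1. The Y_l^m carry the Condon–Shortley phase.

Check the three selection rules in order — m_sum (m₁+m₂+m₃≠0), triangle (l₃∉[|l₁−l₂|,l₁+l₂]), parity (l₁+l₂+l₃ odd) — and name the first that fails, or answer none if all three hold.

m_sum

m₁+m₂+m₃ = 1 − 1 + 1 = 1  ✗
triangle: |1−1|=0 ≤ l₃=1 ≤ 1+1=2
parity: l₁+l₂+l₃ = 3 is odd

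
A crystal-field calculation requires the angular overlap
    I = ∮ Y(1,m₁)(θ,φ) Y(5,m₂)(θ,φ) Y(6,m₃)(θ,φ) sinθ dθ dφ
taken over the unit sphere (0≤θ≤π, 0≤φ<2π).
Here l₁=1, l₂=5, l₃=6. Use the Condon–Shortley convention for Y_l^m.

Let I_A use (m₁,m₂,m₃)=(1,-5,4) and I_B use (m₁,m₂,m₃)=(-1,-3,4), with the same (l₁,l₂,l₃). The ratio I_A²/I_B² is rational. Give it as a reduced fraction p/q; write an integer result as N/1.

Same 1,5,6: normalisation and zero-m 3j drop out of the ratio.
A: Δ: 0! 2! 10! / 13! → 1/858; sum: t=0:+1/7257600 = 1/7257600; 3j²(1 5 6; 1 -5 4) = Δ·Π!·Σ² = 1/858  (sign +1)
B: Δ: 0! 2! 10! / 13! → 1/858; sum: t=0:+1/161280 = 1/161280; 3j²(1 5 6; -1 -3 4) = Δ·Π!·Σ² = 15/286  (sign +1)
I_A²/I_B² = (1/858)/(15/286) = 1/45

1/45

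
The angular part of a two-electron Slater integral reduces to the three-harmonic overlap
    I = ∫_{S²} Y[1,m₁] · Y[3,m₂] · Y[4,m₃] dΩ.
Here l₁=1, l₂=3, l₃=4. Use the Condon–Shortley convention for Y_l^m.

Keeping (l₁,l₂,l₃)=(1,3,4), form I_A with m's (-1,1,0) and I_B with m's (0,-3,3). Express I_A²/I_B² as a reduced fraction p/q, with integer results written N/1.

6/7

l's match ⇒ only the (l;m) 3-j factors differ between A and B.
A: triangle coeff Δ(1,3,4) = 1/252; Σ_t [0,0]: t=0:+1/96 = 1/96; (3j)²=1/42 [(1 3 4; -1 1 0)], sign=+1
B: triangle coeff Δ(1,3,4) = 1/252; Σ_t [0,0]: t=0:+1/720 = 1/720; (3j)²=1/36 [(1 3 4; 0 -3 3)], sign=-1
I_A²/I_B² = (1/42)/(1/36) = 6/7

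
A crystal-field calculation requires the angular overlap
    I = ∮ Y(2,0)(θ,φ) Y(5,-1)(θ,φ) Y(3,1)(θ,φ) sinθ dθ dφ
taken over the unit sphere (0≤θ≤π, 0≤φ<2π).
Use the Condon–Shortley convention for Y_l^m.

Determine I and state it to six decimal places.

Rules hold: Σm=0, L=10 even, 3≤3≤7.
N = 5·11·7 = 385
Δ = 4!·0!·6!/11! = 1/2310
Racah Σ t=2..2: t=2:+1/144 = 1/144
⇒ 3j(2 5 3; 0 0 0)² = 10/231, sgn -1
Racah Σ t=2..2: t=2:+1/192 = 1/192
⇒ 3j(2 5 3; 0 -1 1)² = 3/77, sgn +1
4πI² = N·(3j₀)²·(3jₘ)² = 50/77
I = -1·√(0.649351/4π) = -0.22731846

-0.227318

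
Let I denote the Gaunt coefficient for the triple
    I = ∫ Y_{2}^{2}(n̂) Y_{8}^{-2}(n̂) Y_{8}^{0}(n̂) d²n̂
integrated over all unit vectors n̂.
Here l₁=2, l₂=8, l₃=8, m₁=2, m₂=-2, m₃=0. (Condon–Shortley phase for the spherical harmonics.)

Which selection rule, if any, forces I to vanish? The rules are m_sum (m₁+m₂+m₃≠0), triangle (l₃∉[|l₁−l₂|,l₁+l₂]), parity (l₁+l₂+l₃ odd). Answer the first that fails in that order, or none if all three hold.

none

m₁+m₂+m₃ = 2 − 2 + 0 = 0  ✓
triangle: |2−8|=6 ≤ l₃=8 ≤ 2+8=10  ✓
parity: l₁+l₂+l₃ = 18 is even  ✓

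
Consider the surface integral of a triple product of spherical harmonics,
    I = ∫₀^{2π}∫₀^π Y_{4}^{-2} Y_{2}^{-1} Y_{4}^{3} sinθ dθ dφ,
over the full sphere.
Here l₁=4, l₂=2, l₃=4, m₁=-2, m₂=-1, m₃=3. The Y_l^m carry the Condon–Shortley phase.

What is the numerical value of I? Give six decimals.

-0.187702

Rules hold: Σm=0, L=10 even, 2≤4≤6.
N = 9·5·9 = 405
Δ = 2!·6!·2!/11! = 1/13860
Racah Σ t=0..2: t=0:+1/192 t=1:−1/36 t=2:+1/192 = -5/288
⇒ 3j(4 2 4; 0 0 0)² = 20/693, sgn -1
Racah Σ t=0..1: t=0:+1/1440 t=1:−1/240 = -1/288
⇒ 3j(4 2 4; -2 -1 3)² = 5/132, sgn +1
4πI² = N·(3j₀)²·(3jₘ)² = 375/847
I = -1·√(0.442739/4π) = -0.18770204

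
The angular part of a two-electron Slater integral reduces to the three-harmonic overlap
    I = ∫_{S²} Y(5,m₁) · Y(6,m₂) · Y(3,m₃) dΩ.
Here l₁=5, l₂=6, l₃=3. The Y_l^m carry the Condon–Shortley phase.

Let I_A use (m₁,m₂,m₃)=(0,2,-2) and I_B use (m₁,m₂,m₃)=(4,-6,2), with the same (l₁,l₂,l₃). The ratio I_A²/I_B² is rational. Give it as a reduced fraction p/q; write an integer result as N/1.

l's match ⇒ only the (l;m) 3-j factors differ between A and B.
A: triangle coeff Δ(5,6,3) = 1/675675; Σ_t [4,5]: t=4:+1/13824 t=5:−1/8640 = -1/23040; (3j)²=2/429 [(5 6 3; 0 2 -2)], sign=+1
B: triangle coeff Δ(5,6,3) = 1/675675; Σ_t [0,0]: t=0:+1/967680 = 1/967680; (3j)²=3/91 [(5 6 3; 4 -6 2)], sign=-1
I_A²/I_B² = (2/429)/(3/91) = 14/99

14/99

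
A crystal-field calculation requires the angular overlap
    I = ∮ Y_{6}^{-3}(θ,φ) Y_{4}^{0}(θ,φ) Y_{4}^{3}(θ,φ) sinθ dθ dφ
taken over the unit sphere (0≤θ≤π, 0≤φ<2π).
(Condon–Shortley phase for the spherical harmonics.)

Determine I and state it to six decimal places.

0.123195

Checks pass: Σm=0; 14 even; l₃=4∈[2,10].
(2·6+1)(2·4+1)(2·4+1) = 1053
Δ: 6! 6! 2! / 15! → 1/1261260
sum: t=2:+1/4608 t=3:−1/1296 t=4:+1/4608 = -7/20736
3j²(6 4 4; 0 0 0) = Δ·Π!·Σ² = 20/1287  (sign -1)
sum: t=3:−1/25920 t=4:+1/11520 = 1/20736
3j²(6 4 4; -3 0 3) = Δ·Π!·Σ² = 5/429  (sign -1)
combine: 4πI² = 1053·20/1287·5/429 = 300/1573
take √, sign +1: I = 0.12319450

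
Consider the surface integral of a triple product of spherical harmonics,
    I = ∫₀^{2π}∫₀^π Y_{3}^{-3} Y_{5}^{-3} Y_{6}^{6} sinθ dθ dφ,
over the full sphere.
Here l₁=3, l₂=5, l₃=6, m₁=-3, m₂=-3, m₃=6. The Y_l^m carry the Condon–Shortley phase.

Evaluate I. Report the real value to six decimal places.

-0.119512

Checks pass: Σm=0; 14 even; l₃=6∈[2,8].
(2·3+1)(2·5+1)(2·6+1) = 1001
Δ: 2! 4! 8! / 15! → 1/675675
sum: t=0:+1/8640 t=1:−1/2304 t=2:+1/8640 = -7/34560
3j²(3 5 6; 0 0 0) = Δ·Π!·Σ² = 7/429  (sign -1)
sum: t=2:+1/1935360 = 1/1935360
3j²(3 5 6; -3 -3 6) = Δ·Π!·Σ² = 1/91  (sign +1)
combine: 4πI² = 1001·7/429·1/91 = 7/39
take √, sign -1: I = -0.11951207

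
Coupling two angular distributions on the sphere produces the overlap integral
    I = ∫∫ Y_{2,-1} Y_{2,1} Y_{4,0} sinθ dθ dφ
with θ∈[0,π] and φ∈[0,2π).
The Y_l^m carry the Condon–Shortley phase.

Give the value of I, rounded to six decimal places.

m-sum 0 ✓  L=8 even ✓  0≤4≤4 ✓
Π(2lᵢ+1) = 5×5×9 = 225
triangle coeff Δ(2,2,4) = 1/630
Σ_t [0,0]: t=0:+1/16 = 1/16
(3j)²=2/35 [(2 2 4; 0 0 0)], sign=+1
Σ_t [0,0]: t=0:+1/36 = 1/36
(3j)²=8/315 [(2 2 4; -1 1 0)], sign=+1
⇒ 4πI² = 16/49
I = (+1)√(16/49/(4π)) = 0.16119702

0.161197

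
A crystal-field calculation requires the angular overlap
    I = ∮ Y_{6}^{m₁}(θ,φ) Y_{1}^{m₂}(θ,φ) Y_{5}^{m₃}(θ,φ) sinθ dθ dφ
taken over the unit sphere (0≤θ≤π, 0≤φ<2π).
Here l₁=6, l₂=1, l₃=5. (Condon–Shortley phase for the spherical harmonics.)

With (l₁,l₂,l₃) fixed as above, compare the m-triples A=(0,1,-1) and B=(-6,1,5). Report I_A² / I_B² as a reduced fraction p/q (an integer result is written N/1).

Same 6,1,5: normalisation and zero-m 3j drop out of the ratio.
A: Δ: 2! 10! 0! / 13! → 1/858; sum: t=2:+1/34560 = 1/34560; 3j²(6 1 5; 0 1 -1) = Δ·Π!·Σ² = 5/286  (sign +1)
B: Δ: 2! 10! 0! / 13! → 1/858; sum: t=2:+1/7257600 = 1/7257600; 3j²(6 1 5; -6 1 5) = Δ·Π!·Σ² = 1/13  (sign +1)
I_A²/I_B² = (5/286)/(1/13) = 5/22

5/22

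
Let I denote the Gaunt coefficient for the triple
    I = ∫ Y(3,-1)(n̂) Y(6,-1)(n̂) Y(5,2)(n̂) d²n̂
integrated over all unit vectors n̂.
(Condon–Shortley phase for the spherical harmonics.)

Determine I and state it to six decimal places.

Rules hold: Σm=0, L=14 even, 3≤5≤9.
N = 7·13·11 = 1001
Δ = 4!·2!·8!/15! = 1/675675
Racah Σ t=1..3: t=1:−1/8640 t=2:+1/2304 t=3:−1/8640 = 7/34560
⇒ 3j(3 6 5; 0 0 0)² = 7/429, sgn -1
Racah Σ t=2..4: t=2:+1/5760 t=3:−1/8640 t=4:+1/241920 = 1/16128
⇒ 3j(3 6 5; -1 -1 2)² = 5/1001, sgn -1
4πI² = N·(3j₀)²·(3jₘ)² = 35/429
I = +1·√(0.0815851/4π) = 0.08057502

0.080575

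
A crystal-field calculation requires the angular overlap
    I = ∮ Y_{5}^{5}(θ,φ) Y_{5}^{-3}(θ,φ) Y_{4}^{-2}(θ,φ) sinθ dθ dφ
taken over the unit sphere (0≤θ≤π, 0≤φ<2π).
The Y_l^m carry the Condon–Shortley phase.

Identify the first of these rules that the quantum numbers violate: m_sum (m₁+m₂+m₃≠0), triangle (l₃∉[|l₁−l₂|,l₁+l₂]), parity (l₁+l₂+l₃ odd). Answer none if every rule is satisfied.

azimuthal sum: 5 − 3 − 2 = 0  ✓
0 ≤ 4 ≤ 10 (triangle on l)  ✓
L = 5 + 5 + 4 = 14 (even)  ✓

none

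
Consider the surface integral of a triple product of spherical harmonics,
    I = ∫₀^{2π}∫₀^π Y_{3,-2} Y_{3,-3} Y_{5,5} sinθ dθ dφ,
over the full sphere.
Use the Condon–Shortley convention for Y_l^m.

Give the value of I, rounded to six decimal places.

l₁+l₂+l₃=11 is odd: 3j(l;000)=0 ⇒ I=0

0.000000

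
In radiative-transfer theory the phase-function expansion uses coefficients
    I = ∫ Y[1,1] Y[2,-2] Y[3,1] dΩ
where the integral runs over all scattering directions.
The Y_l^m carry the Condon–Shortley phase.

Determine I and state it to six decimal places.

-0.082589

Rules hold: Σm=0, L=6 even, 1≤3≤3.
N = 3·5·7 = 105
Δ = 0!·2!·4!/7! = 1/105
Racah Σ t=0..0: t=0:+1/4 = 1/4
⇒ 3j(1 2 3; 0 0 0)² = 3/35, sgn -1
Racah Σ t=0..0: t=0:+1/48 = 1/48
⇒ 3j(1 2 3; 1 -2 1)² = 1/105, sgn +1
4πI² = N·(3j₀)²·(3jₘ)² = 3/35
I = -1·√(0.0857143/4π) = -0.08258890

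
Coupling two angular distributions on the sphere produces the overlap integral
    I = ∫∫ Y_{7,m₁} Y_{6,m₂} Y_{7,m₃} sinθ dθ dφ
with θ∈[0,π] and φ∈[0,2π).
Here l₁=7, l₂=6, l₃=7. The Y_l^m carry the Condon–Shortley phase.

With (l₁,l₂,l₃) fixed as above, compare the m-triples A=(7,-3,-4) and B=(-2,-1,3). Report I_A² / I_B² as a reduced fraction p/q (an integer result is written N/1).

Same 7,6,7: normalisation and zero-m 3j drop out of the ratio.
A: Δ: 6! 8! 6! / 21! → 1/2444321880; sum: t=0:+1/1045094400 = 1/1045094400; 3j²(7 6 7; 7 -3 -4) = Δ·Π!·Σ² = 11/646  (sign -1)
B: Δ: 6! 8! 6! / 21! → 1/2444321880; sum: t=1:−1/232243200 t=2:+1/8709120 t=3:−1/2488320 t=4:+1/4147200 t=5:−1/49766400 = -7/99532800; 3j²(7 6 7; -2 -1 3) = Δ·Π!·Σ² = 1715/369512  (sign -1)
I_A²/I_B² = (11/646)/(1715/369512) = 6292/1715

6292/1715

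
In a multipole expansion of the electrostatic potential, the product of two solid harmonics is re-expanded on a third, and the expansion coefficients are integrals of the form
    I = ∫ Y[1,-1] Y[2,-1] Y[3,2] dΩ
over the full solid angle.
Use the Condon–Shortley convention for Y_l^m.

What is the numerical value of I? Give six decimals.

0.261169

m-sum 0 ✓  L=6 even ✓  1≤3≤3 ✓
Π(2lᵢ+1) = 3×5×7 = 105
triangle coeff Δ(1,2,3) = 1/105
Σ_t [0,0]: t=0:+1/4 = 1/4
(3j)²=3/35 [(1 2 3; 0 0 0)], sign=-1
Σ_t [0,0]: t=0:+1/12 = 1/12
(3j)²=2/21 [(1 2 3; -1 -1 2)], sign=-1
⇒ 4πI² = 6/7
I = (+1)√(6/7/(4π)) = 0.26116903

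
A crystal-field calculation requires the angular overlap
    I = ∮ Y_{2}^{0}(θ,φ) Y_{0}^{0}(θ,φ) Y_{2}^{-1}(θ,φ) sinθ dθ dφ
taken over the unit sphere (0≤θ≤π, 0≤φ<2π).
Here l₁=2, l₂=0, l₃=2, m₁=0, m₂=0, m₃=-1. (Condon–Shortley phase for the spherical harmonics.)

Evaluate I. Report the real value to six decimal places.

0.000000

m-sum = 0 + 0 − 1 = -1 ≠ 0 ⇒ I = 0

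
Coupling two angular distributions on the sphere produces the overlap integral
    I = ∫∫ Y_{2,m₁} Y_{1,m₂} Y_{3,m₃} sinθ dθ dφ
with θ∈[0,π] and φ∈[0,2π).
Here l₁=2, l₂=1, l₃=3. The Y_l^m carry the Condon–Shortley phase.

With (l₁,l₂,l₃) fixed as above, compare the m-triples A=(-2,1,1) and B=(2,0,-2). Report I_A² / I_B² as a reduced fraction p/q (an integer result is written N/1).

Shared (l₁,l₂,l₃)=(2,1,3): N and (l;000)² cancel in I_A²/I_B².
A: Δ = 0!·4!·2!/7! = 1/105; Racah Σ t=0..0: t=0:+1/48 = 1/48; ⇒ 3j(2 1 3; -2 1 1)² = 1/105, sgn +1
B: Δ = 0!·4!·2!/7! = 1/105; Racah Σ t=0..0: t=0:+1/24 = 1/24; ⇒ 3j(2 1 3; 2 0 -2)² = 1/21, sgn -1
I_A²/I_B² = (1/105)/(1/21) = 1/5

1/5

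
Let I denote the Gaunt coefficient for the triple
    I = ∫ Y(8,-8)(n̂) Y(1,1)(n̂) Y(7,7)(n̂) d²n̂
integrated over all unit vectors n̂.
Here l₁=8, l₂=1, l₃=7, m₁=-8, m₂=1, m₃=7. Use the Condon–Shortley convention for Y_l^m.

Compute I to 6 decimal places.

m-sum 0 ✓  L=16 even ✓  7≤7≤9 ✓
Π(2lᵢ+1) = 17×3×15 = 765
triangle coeff Δ(8,1,7) = 1/2040
Σ_t [1,1]: t=1:−1/25401600 = -1/25401600
(3j)²=8/255 [(8 1 7; 0 0 0)], sign=+1
Σ_t [2,2]: t=2:+1/174356582400 = 1/174356582400
(3j)²=1/17 [(8 1 7; -8 1 7)], sign=+1
⇒ 4πI² = 24/17
I = (+1)√(24/17/(4π)) = 0.33517856

0.335179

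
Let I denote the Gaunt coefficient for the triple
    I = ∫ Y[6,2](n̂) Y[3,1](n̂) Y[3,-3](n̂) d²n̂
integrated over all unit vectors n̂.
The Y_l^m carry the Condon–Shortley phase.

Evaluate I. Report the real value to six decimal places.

0.062728

Rules hold: Σm=0, L=12 even, 3≤3≤9.
N = 13·7·7 = 637
Δ = 6!·6!·0!/13! = 1/12012
Racah Σ t=3..3: t=3:−1/1296 = -1/1296
⇒ 3j(6 3 3; 0 0 0)² = 100/3003, sgn +1
Racah Σ t=4..4: t=4:+1/34560 = 1/34560
⇒ 3j(6 3 3; 2 1 -3)² = 1/429, sgn +1
4πI² = N·(3j₀)²·(3jₘ)² = 700/14157
I = +1·√(0.0494455/4π) = 0.06272757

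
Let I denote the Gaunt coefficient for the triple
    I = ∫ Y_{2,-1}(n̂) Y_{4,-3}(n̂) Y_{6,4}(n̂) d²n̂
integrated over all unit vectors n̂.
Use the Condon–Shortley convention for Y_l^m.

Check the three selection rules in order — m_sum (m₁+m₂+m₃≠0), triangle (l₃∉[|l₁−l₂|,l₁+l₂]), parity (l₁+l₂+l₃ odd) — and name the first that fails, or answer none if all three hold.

azimuthal sum: -1 − 3 + 4 = 0  ✓
2 ≤ 6 ≤ 6 (triangle on l)  ✓
L = 2 + 4 + 6 = 12 (even)  ✓

none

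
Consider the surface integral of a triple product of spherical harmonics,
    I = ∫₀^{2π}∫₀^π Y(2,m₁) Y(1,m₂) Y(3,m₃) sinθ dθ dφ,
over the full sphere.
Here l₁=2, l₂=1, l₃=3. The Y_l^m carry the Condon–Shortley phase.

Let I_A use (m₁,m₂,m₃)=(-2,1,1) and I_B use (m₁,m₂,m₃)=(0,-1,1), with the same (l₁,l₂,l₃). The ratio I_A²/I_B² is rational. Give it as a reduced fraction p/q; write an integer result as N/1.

l's match ⇒ only the (l;m) 3-j factors differ between A and B.
A: triangle coeff Δ(2,1,3) = 1/105; Σ_t [0,0]: t=0:+1/48 = 1/48; (3j)²=1/105 [(2 1 3; -2 1 1)], sign=+1
B: triangle coeff Δ(2,1,3) = 1/105; Σ_t [0,0]: t=0:+1/8 = 1/8; (3j)²=2/35 [(2 1 3; 0 -1 1)], sign=+1
I_A²/I_B² = (1/105)/(2/35) = 1/6

1/6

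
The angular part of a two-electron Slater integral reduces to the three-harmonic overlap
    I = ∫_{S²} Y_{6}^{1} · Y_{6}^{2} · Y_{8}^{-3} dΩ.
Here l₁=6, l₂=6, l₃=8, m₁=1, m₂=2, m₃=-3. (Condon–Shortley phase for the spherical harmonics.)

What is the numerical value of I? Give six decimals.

Rules hold: Σm=0, L=20 even, 0≤8≤12.
N = 13·13·17 = 2873
Δ = 4!·8!·8!/21! = 1/1309458150
Racah Σ t=0..4: t=0:+1/49766400 t=1:−1/3110400 t=2:+1/1327104 t=3:−1/3110400 t=4:+1/49766400 = 1/6635520
⇒ 3j(6 6 8; 0 0 0)² = 350/46189, sgn +1
Racah Σ t=0..4: t=0:+1/696729600 t=1:−1/17418240 t=2:+1/4147200 t=3:−1/6220800 t=4:+1/69672960 = 1/25804800
⇒ 3j(6 6 8; 1 2 -3)² = 27/8398, sgn -1
4πI² = N·(3j₀)²·(3jₘ)² = 4725/67507
I = -1·√(0.0699927/4π) = -0.07463140

-0.074631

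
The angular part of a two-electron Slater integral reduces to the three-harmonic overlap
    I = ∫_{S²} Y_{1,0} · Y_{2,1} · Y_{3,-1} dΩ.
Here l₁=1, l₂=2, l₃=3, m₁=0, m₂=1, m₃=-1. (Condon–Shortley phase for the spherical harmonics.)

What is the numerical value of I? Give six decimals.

-0.233597

Rules hold: Σm=0, L=6 even, 1≤3≤3.
N = 3·5·7 = 105
Δ = 0!·2!·4!/7! = 1/105
Racah Σ t=0..0: t=0:+1/4 = 1/4
⇒ 3j(1 2 3; 0 0 0)² = 3/35, sgn -1
Racah Σ t=0..0: t=0:+1/6 = 1/6
⇒ 3j(1 2 3; 0 1 -1)² = 8/105, sgn +1
4πI² = N·(3j₀)²·(3jₘ)² = 24/35
I = -1·√(0.685714/4π) = -0.23359668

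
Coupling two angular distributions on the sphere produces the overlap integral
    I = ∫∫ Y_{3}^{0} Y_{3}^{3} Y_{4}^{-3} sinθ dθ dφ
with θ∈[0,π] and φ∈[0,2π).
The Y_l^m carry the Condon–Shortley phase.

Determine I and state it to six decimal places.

m-sum 0 ✓  L=10 even ✓  0≤4≤6 ✓
Π(2lᵢ+1) = 7×7×9 = 441
triangle coeff Δ(3,3,4) = 1/34650
Σ_t [0,2]: t=0:+1/72 t=1:−1/16 t=2:+1/72 = -5/144
(3j)²=2/77 [(3 3 4; 0 0 0)], sign=-1
Σ_t [2,2]: t=2:+1/288 = 1/288
(3j)²=1/22 [(3 3 4; 0 3 -3)], sign=-1
⇒ 4πI² = 63/121
I = (+1)√(63/121/(4π)) = 0.20355073

0.203551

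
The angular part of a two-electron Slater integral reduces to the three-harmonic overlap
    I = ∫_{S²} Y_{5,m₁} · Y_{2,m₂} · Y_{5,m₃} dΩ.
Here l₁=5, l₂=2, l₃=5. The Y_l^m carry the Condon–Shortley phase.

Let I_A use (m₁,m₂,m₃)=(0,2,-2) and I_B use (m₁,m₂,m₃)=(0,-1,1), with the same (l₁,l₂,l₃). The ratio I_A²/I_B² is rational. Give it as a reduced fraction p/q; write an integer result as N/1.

Shared (l₁,l₂,l₃)=(5,2,5): N and (l;000)² cancel in I_A²/I_B².
A: Δ = 2!·8!·2!/13! = 1/38610; Racah Σ t=2..2: t=2:+1/2880 = 1/2880; ⇒ 3j(5 2 5; 0 2 -2)² = 14/429, sgn -1
B: Δ = 2!·8!·2!/13! = 1/38610; Racah Σ t=0..1: t=0:+1/1440 t=1:−1/1152 = -1/5760; ⇒ 3j(5 2 5; 0 -1 1)² = 1/858, sgn -1
I_A²/I_B² = (14/429)/(1/858) = 28/1

28/1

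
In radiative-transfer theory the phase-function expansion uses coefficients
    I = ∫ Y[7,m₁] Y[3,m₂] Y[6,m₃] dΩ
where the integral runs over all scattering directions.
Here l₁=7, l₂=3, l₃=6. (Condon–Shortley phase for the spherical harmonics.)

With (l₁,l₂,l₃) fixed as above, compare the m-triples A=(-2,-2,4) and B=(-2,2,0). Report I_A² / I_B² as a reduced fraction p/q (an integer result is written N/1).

200/63

Shared (l₁,l₂,l₃)=(7,3,6): N and (l;000)² cancel in I_A²/I_B².
A: Δ = 4!·10!·2!/17! = 1/2042040; Racah Σ t=0..1: t=0:+1/8709120 t=1:−1/967680 = -1/1088640; ⇒ 3j(7 3 6; -2 -2 4)² = 800/51051, sgn -1
B: Δ = 4!·10!·2!/17! = 1/2042040; Racah Σ t=3..4: t=3:−1/207360 t=4:+1/345600 = -1/518400; ⇒ 3j(7 3 6; -2 2 0)² = 12/2431, sgn -1
I_A²/I_B² = (800/51051)/(12/2431) = 200/63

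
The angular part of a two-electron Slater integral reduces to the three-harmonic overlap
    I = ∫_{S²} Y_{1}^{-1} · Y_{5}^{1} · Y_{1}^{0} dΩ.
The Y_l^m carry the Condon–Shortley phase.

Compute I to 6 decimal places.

l₃=1 ∉ [4,6] — triangle fails ⇒ I = 0

0.000000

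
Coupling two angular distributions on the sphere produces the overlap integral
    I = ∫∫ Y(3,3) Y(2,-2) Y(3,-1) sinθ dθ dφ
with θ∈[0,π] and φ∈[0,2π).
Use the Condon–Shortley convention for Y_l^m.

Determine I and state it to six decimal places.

Checks pass: Σm=0; 8 even; l₃=3∈[1,5].
(2·3+1)(2·2+1)(2·3+1) = 245
Δ: 2! 4! 2! / 9! → 1/3780
sum: t=0:+1/24 t=1:−1/4 t=2:+1/24 = -1/6
3j²(3 2 3; 0 0 0) = Δ·Π!·Σ² = 4/105  (sign +1)
sum: t=0:+1/96 = 1/96
3j²(3 2 3; 3 -2 -1) = Δ·Π!·Σ² = 1/42  (sign +1)
combine: 4πI² = 245·4/105·1/42 = 2/9
take √, sign +1: I = 0.13298076

0.132981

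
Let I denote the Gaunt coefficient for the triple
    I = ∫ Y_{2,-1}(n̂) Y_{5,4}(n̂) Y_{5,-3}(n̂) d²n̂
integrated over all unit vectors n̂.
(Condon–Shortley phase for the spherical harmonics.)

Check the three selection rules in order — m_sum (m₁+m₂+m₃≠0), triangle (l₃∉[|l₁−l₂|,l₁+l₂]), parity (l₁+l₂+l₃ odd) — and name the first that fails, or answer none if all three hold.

azimuthal sum: -1 + 4 − 3 = 0  ✓
3 ≤ 5 ≤ 7 (triangle on l)  ✓
L = 2 + 5 + 5 = 12 (even)  ✓

none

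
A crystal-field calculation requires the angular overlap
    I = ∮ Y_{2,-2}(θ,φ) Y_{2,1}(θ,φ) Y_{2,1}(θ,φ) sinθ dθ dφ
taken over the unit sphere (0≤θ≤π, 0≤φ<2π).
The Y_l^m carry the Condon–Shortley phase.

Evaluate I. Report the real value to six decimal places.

m-sum 0 ✓  L=6 even ✓  0≤2≤4 ✓
Π(2lᵢ+1) = 5×5×5 = 125
triangle coeff Δ(2,2,2) = 1/630
Σ_t [0,2]: t=0:+1/8 t=1:−1/1 t=2:+1/8 = -3/4
(3j)²=2/35 [(2 2 2; 0 0 0)], sign=-1
Σ_t [2,2]: t=2:+1/4 = 1/4
(3j)²=3/35 [(2 2 2; -2 1 1)], sign=-1
⇒ 4πI² = 30/49
I = (+1)√(30/49/(4π)) = 0.22072812

0.220728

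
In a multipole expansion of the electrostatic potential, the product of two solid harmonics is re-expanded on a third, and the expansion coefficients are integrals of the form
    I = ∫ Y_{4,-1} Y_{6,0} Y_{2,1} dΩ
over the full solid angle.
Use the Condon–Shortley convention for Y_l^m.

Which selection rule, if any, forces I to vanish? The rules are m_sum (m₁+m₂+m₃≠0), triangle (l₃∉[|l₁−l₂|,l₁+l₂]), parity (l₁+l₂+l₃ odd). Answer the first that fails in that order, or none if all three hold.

none

Σmᵢ = 0  ✓
l₃∈[|l₁−l₂|,l₁+l₂]=[2,10], have l₃=2  ✓
Σlᵢ = 12 ⇒ even  ✓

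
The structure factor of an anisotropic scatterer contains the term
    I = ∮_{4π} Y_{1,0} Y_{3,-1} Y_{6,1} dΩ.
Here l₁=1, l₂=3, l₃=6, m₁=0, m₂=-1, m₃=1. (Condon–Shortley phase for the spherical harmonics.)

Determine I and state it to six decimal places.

l₃=6 ∉ [2,4] — triangle fails ⇒ I = 0

0.000000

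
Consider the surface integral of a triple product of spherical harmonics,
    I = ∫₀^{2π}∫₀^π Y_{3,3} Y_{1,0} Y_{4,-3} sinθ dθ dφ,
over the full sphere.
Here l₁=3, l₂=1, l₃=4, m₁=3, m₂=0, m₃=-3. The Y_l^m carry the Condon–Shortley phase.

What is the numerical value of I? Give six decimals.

-0.162868

m-sum 0 ✓  L=8 even ✓  2≤4≤4 ✓
Π(2lᵢ+1) = 7×3×9 = 189
triangle coeff Δ(3,1,4) = 1/252
Σ_t [0,0]: t=0:+1/36 = 1/36
(3j)²=4/63 [(3 1 4; 0 0 0)], sign=+1
Σ_t [0,0]: t=0:+1/720 = 1/720
(3j)²=1/36 [(3 1 4; 3 0 -3)], sign=-1
⇒ 4πI² = 1/3
I = (-1)√(1/3/(4π)) = -0.16286750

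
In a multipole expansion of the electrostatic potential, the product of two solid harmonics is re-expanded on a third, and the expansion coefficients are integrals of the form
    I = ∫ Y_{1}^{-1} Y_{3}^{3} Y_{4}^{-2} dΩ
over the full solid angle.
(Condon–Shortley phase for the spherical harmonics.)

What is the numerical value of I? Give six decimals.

m-sum 0 ✓  L=8 even ✓  2≤4≤4 ✓
Π(2lᵢ+1) = 3×7×9 = 189
triangle coeff Δ(1,3,4) = 1/252
Σ_t [0,0]: t=0:+1/36 = 1/36
(3j)²=4/63 [(1 3 4; 0 0 0)], sign=+1
Σ_t [0,0]: t=0:+1/1440 = 1/1440
(3j)²=1/252 [(1 3 4; -1 3 -2)], sign=+1
⇒ 4πI² = 1/21
I = (+1)√(1/21/(4π)) = 0.06155813

0.061558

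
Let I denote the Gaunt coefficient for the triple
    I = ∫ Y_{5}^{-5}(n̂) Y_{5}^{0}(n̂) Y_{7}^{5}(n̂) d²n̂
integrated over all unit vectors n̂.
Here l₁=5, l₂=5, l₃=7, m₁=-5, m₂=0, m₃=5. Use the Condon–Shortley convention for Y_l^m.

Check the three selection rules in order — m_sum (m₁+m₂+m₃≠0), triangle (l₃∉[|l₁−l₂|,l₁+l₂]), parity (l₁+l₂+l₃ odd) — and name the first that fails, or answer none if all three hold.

parity

azimuthal sum: -5 + 0 + 5 = 0  ✓
0 ≤ 7 ≤ 10 (triangle on l)  ✓
L = 5 + 5 + 7 = 17 (odd)  ✗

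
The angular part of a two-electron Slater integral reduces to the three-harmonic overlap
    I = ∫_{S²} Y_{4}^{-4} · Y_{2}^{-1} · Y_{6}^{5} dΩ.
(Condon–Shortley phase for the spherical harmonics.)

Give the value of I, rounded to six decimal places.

-0.204295

Checks pass: Σm=0; 12 even; l₃=6∈[2,6].
(2·4+1)(2·2+1)(2·6+1) = 585
Δ: 0! 8! 4! / 13! → 1/6435
sum: t=0:+1/2304 = 1/2304
3j²(4 2 6; 0 0 0) = Δ·Π!·Σ² = 5/143  (sign +1)
sum: t=0:+1/241920 = 1/241920
3j²(4 2 6; -4 -1 5) = Δ·Π!·Σ² = 1/39  (sign -1)
combine: 4πI² = 585·5/143·1/39 = 75/143
take √, sign -1: I = -0.20429497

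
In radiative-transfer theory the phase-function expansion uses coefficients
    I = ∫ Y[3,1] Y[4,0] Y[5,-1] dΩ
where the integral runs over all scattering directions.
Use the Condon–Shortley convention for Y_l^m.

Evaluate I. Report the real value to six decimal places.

Checks pass: Σm=0; 12 even; l₃=5∈[1,7].
(2·3+1)(2·4+1)(2·5+1) = 693
Δ: 2! 4! 6! / 13! → 1/180180
sum: t=0:+1/576 t=1:−1/144 t=2:+1/576 = -1/288
3j²(3 4 5; 0 0 0) = Δ·Π!·Σ² = 20/1001  (sign +1)
sum: t=0:+1/384 t=1:−1/216 t=2:+1/2304 = -11/6912
3j²(3 4 5; 1 0 -1) = Δ·Π!·Σ² = 11/1638  (sign -1)
combine: 4πI² = 693·20/1001·11/1638 = 110/1183
take √, sign -1: I = -0.08601992

-0.086020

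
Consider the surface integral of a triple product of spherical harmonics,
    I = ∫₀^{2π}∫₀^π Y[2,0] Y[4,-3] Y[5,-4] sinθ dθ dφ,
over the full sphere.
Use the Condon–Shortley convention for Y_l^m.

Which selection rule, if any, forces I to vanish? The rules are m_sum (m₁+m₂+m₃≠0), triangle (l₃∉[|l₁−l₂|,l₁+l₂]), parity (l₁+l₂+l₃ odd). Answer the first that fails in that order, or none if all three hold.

m₁+m₂+m₃ = 0 − 3 − 4 = -7  ✗
triangle: |2−4|=2 ≤ l₃=5 ≤ 2+4=6
parity: l₁+l₂+l₃ = 11 is odd

m_sum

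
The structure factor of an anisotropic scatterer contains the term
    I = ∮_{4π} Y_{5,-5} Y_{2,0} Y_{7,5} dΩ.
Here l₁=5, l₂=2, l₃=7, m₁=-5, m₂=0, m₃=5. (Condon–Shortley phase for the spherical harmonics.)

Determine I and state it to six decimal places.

Rules hold: Σm=0, L=14 even, 3≤7≤7.
N = 11·5·15 = 825
Δ = 0!·10!·4!/15! = 1/15015
Racah Σ t=0..0: t=0:+1/57600 = 1/57600
⇒ 3j(5 2 7; 0 0 0)² = 21/715, sgn -1
Racah Σ t=0..0: t=0:+1/14515200 = 1/14515200
⇒ 3j(5 2 7; -5 0 5)² = 2/455, sgn +1
4πI² = N·(3j₀)²·(3jₘ)² = 18/169
I = -1·√(0.106509/4π) = -0.09206360

-0.092064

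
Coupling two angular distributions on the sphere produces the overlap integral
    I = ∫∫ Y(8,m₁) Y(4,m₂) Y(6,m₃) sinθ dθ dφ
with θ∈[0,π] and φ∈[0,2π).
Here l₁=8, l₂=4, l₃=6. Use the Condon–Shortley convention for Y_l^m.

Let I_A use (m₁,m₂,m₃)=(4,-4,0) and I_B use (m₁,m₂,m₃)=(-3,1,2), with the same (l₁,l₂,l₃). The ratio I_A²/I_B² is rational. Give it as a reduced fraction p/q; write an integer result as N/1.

49/32

Shared (l₁,l₂,l₃)=(8,4,6): N and (l;000)² cancel in I_A²/I_B².
A: Δ = 6!·10!·2!/19! = 1/23279256; Racah Σ t=0..0: t=0:+1/24883200 = 1/24883200; ⇒ 3j(8 4 6; 4 -4 0)² = 70/4199, sgn +1
B: Δ = 6!·10!·2!/19! = 1/23279256; Racah Σ t=3..5: t=3:−1/5806080 t=4:+1/1451520 t=5:−1/4147200 = 1/3628800; ⇒ 3j(8 4 6; -3 1 2)² = 320/29393, sgn +1
I_A²/I_B² = (70/4199)/(320/29393) = 49/32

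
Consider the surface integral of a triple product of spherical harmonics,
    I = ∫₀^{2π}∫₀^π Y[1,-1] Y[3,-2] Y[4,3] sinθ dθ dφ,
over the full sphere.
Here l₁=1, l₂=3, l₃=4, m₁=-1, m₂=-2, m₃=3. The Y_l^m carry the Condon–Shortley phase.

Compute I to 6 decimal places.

-0.282095

Checks pass: Σm=0; 8 even; l₃=4∈[2,4].
(2·1+1)(2·3+1)(2·4+1) = 189
Δ: 0! 2! 6! / 9! → 1/252
sum: t=0:+1/36 = 1/36
3j²(1 3 4; 0 0 0) = Δ·Π!·Σ² = 4/63  (sign +1)
sum: t=0:+1/240 = 1/240
3j²(1 3 4; -1 -2 3) = Δ·Π!·Σ² = 1/12  (sign -1)
combine: 4πI² = 189·4/63·1/12 = 1/1
take √, sign -1: I = -0.28209479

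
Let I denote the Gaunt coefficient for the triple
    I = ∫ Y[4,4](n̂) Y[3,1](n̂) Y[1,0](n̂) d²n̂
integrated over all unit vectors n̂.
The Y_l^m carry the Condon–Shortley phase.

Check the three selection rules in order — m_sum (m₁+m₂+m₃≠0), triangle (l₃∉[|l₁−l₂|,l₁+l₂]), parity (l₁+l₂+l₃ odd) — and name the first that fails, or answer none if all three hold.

m_sum

Σmᵢ = 5  ✗
l₃∈[|l₁−l₂|,l₁+l₂]=[1,7], have l₃=1
Σlᵢ = 8 ⇒ even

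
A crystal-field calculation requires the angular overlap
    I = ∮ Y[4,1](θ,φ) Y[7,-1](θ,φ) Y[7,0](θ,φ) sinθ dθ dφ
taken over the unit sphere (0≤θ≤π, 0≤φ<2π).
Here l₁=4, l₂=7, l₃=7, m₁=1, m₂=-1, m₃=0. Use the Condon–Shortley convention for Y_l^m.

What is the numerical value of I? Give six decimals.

Rules hold: Σm=0, L=18 even, 3≤7≤11.
N = 9·15·15 = 2025
Δ = 4!·4!·10!/19! = 1/58198140
Racah Σ t=0..4: t=0:+1/17418240 t=1:−1/622080 t=2:+1/230400 t=3:−1/622080 t=4:+1/17418240 = 1/806400
⇒ 3j(4 7 7; 0 0 0)² = 2268/230945, sgn -1
Racah Σ t=0..3: t=0:+1/2488320 t=1:−1/345600 t=2:+1/414720 t=3:−1/4354560 = -1/3225600
⇒ 3j(4 7 7; 1 -1 0)² = 81/92378, sgn +1
4πI² = N·(3j₀)²·(3jₘ)² = 37200870/2133423721
I = -1·√(0.0174372/4π) = -0.03725058

-0.037251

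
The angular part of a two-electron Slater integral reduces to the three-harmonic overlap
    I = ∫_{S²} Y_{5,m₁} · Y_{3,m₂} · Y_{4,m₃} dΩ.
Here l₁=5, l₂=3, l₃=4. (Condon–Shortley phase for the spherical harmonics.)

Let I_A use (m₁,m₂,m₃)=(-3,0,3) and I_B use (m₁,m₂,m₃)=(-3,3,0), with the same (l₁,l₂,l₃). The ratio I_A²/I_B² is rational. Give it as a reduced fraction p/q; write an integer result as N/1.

Same 5,3,4: normalisation and zero-m 3j drop out of the ratio.
A: Δ: 4! 6! 2! / 13! → 1/180180; sum: t=2:+1/2880 t=3:−1/1440 = -1/2880; 3j²(5 3 4; -3 0 3) = Δ·Π!·Σ² = 7/715  (sign +1)
B: Δ: 4! 6! 2! / 13! → 1/180180; sum: t=4:+1/2304 = 1/2304; 3j²(5 3 4; -3 3 0) = Δ·Π!·Σ² = 5/143  (sign +1)
I_A²/I_B² = (7/715)/(5/143) = 7/25

7/25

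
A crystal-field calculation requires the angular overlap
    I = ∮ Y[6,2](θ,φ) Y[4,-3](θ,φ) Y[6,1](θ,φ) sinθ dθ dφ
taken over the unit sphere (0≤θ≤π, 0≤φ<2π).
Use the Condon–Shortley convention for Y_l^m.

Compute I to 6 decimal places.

-0.039511

Rules hold: Σm=0, L=16 even, 2≤6≤10.
N = 13·9·13 = 1521
Δ = 4!·8!·4!/17! = 1/15315300
Racah Σ t=0..4: t=0:+1/829440 t=1:−1/25920 t=2:+1/9216 t=3:−1/25920 t=4:+1/829440 = 7/207360
⇒ 3j(6 4 6; 0 0 0)² = 28/2431, sgn +1
Racah Σ t=0..1: t=0:+1/82944 t=1:−1/103680 = 1/414720
⇒ 3j(6 4 6; 2 -3 1)² = 49/43758, sgn -1
4πI² = N·(3j₀)²·(3jₘ)² = 686/34969
I = -1·√(0.0196174/4π) = -0.03951077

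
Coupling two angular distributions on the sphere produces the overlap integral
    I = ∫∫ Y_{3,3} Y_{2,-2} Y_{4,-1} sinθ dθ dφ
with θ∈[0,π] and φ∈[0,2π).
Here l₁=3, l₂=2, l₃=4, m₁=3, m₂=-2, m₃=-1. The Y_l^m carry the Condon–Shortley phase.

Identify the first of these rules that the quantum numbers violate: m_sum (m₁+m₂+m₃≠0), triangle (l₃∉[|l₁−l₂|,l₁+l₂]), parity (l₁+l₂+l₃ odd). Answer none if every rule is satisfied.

Σmᵢ = 0  ✓
l₃∈[|l₁−l₂|,l₁+l₂]=[1,5], have l₃=4  ✓
Σlᵢ = 9 ⇒ odd  ✗

parity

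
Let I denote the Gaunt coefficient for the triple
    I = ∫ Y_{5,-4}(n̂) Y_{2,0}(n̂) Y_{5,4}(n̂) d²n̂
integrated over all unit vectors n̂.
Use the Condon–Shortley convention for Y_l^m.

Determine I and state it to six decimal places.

-0.097044

m-sum 0 ✓  L=12 even ✓  3≤5≤7 ✓
Π(2lᵢ+1) = 11×5×11 = 605
triangle coeff Δ(5,2,5) = 1/38610
Σ_t [0,2]: t=0:+1/2880 t=1:−1/576 t=2:+1/2880 = -1/960
(3j)²=10/429 [(5 2 5; 0 0 0)], sign=+1
Σ_t [1,2]: t=1:−1/40320 t=2:+1/20160 = 1/40320
(3j)²=6/715 [(5 2 5; -4 0 4)], sign=-1
⇒ 4πI² = 20/169
I = (-1)√(20/169/(4π)) = -0.09704356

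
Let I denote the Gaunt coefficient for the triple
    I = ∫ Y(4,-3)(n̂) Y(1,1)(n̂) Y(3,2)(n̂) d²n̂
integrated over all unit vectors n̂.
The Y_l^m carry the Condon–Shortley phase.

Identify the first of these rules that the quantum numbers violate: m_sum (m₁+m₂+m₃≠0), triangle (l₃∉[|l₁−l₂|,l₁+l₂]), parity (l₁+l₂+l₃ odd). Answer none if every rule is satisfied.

none

azimuthal sum: -3 + 1 + 2 = 0  ✓
3 ≤ 3 ≤ 5 (triangle on l)  ✓
L = 4 + 1 + 3 = 8 (even)  ✓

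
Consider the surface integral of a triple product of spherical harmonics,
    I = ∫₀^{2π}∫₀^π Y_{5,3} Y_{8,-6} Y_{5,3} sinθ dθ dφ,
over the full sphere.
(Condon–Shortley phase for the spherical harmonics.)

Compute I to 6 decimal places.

0.160642

Checks pass: Σm=0; 18 even; l₃=5∈[3,13].
(2·5+1)(2·8+1)(2·5+1) = 2057
Δ: 8! 2! 8! / 19! → 1/37413090
sum: t=3:−1/1036800 t=4:+1/331776 t=5:−1/1036800 = 1/921600
3j²(5 8 5; 0 0 0) = Δ·Π!·Σ² = 490/46189  (sign -1)
sum: t=0:+1/116121600 t=1:−1/25401600 t=2:+1/116121600 = -1/45158400
3j²(5 8 5; 3 -6 3) = Δ·Π!·Σ² = 24/1615  (sign -1)
combine: 4πI² = 2057·490/46189·24/1615 = 25872/79781
take √, sign +1: I = 0.16064245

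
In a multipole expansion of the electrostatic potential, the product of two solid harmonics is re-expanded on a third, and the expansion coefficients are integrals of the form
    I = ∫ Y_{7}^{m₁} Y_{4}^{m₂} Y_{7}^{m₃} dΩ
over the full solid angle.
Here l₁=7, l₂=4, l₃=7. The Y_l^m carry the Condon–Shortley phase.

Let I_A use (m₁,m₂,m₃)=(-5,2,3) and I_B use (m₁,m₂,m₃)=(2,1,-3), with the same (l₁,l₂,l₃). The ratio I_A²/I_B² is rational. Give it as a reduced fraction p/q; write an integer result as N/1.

Same 7,4,7: normalisation and zero-m 3j drop out of the ratio.
A: Δ: 4! 10! 4! / 19! → 1/58198140; sum: t=2:+1/348364800 t=3:−1/13063680 t=4:+1/7741440 = 29/522547200; 3j²(7 4 7; -5 2 3) = Δ·Π!·Σ² = 1682/264537  (sign +1)
B: Δ: 4! 10! 4! / 19! → 1/58198140; sum: t=1:−1/2488320 t=2:+1/725760 t=3:−1/1935360 t=4:+1/52254720 = 5/10450944; 3j²(7 4 7; 2 1 -3) = Δ·Π!·Σ² = 31250/2909907  (sign +1)
I_A²/I_B² = (1682/264537)/(31250/2909907) = 9251/15625

9251/15625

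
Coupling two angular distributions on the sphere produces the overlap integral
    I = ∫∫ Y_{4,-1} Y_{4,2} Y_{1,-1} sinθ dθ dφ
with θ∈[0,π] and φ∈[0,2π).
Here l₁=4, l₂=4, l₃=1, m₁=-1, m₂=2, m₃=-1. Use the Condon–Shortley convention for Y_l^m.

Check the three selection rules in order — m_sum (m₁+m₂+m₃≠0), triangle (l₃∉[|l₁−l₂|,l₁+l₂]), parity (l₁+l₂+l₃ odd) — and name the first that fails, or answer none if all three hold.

azimuthal sum: -1 + 2 − 1 = 0  ✓
0 ≤ 1 ≤ 8 (triangle on l)  ✓
L = 4 + 4 + 1 = 9 (odd)  ✗

parity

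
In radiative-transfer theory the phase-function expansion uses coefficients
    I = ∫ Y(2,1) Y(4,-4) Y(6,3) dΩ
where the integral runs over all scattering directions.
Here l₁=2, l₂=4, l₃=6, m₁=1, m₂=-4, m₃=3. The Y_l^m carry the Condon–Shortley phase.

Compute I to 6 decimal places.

-0.047713

Rules hold: Σm=0, L=12 even, 2≤6≤6.
N = 5·9·13 = 585
Δ = 0!·4!·8!/13! = 1/6435
Racah Σ t=0..0: t=0:+1/2304 = 1/2304
⇒ 3j(2 4 6; 0 0 0)² = 5/143, sgn +1
Racah Σ t=0..0: t=0:+1/241920 = 1/241920
⇒ 3j(2 4 6; 1 -4 3)² = 1/715, sgn -1
4πI² = N·(3j₀)²·(3jₘ)² = 45/1573
I = -1·√(0.0286078/4π) = -0.04771303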